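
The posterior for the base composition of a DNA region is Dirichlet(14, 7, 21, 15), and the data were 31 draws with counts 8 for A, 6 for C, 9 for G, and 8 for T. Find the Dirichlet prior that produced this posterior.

Dirichlet(6, 1, 12, 7)

For a Dirichlet(α) prior with multinomial counts c, the posterior is Dirichlet(α + c) componentwise.
Subtract each count from the matching posterior parameter: 14−8=6, 7−6=1, 21−9=12, 15−8=7.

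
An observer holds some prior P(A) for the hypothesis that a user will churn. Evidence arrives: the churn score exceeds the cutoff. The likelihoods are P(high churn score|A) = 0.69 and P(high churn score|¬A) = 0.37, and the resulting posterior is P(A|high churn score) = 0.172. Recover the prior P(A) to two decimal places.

In odds form, posterior odds = prior odds × likelihood ratio, so prior odds = posterior odds ÷ LR.
Posterior odds = 0.172/(1−0.172) = 0.2077. LR = 0.69/0.37 = 1.8649.
Prior odds = 0.2077/1.8649 = 0.1114, so P(A) = 0.1114/(1+0.1114) ≈ 0.10.

P(A) = 0.10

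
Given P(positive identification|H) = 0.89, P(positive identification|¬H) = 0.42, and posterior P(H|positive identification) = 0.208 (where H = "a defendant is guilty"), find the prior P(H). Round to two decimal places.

P(H) = 0.11

In odds form, posterior odds = prior odds × likelihood ratio, so prior odds = posterior odds ÷ LR.
Posterior odds = 0.208/(1−0.208) = 0.2626. LR = 0.89/0.42 = 2.1190.
Prior odds = 0.2626/2.1190 = 0.1239, so P(H) = 0.1239/(1+0.1239) ≈ 0.11.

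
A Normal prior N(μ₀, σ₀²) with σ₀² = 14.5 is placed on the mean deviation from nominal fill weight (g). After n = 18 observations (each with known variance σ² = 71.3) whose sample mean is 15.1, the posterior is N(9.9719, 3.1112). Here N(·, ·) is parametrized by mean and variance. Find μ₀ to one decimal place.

μ₀ = -8.8

The posterior mean is a precision-weighted average: μ_n = (τ₀μ₀ + τ_data·x̄)/(τ₀+τ_data), with τ₀=1/σ₀² and τ_data=n/σ².
Here τ₀ = 1/14.5 = 0.068966 and τ_data = 18/71.3 = 0.252454, so τ_n = 0.321420.
Rearranging for μ₀: μ₀ = (μ_n·τ_n − τ_data·x̄)/τ₀ = (9.9719·0.321420 − 0.252454·15.1) / 0.068966 = -0.606887/0.068966 ≈ -8.8.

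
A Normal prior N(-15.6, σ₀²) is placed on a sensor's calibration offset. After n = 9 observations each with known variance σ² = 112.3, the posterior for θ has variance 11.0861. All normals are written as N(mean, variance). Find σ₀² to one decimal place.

σ₀² = 99.4

For the Normal–Normal model with known σ², precisions add: τ_n = τ₀ + n/σ².
So 1/σ₀² = 1/11.0861 − 9/112.3 = 0.090203 − 0.080142 = 0.010061.
Hence σ₀² = 1/0.010061 ≈ 99.4.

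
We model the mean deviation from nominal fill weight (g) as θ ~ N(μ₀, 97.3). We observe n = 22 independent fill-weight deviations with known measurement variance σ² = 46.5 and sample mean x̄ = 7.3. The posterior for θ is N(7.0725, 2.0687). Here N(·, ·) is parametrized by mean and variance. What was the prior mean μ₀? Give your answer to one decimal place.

With known observation variance, the Normal–Normal posterior has precision τ_n = τ₀ + n/σ² and mean μ_n = (τ₀μ₀ + (n/σ²)x̄)/τ_n.
Here τ₀ = 1/97.3 = 0.010277 and τ_data = 22/46.5 = 0.473118, so τ_n = 0.483395.
Rearranging for μ₀: μ₀ = (μ_n·τ_n − τ_data·x̄)/τ₀ = (7.0725·0.483395 − 0.473118·7.3) / 0.010277 = -0.034950/0.010277 ≈ -3.4.

μ₀ = -3.4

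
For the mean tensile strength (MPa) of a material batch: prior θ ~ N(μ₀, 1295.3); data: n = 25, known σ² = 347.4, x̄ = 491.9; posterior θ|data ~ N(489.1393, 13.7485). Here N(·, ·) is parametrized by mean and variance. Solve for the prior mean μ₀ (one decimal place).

The posterior mean is a precision-weighted average: μ_n = (τ₀μ₀ + τ_data·x̄)/(τ₀+τ_data), with τ₀=1/σ₀² and τ_data=n/σ².
Here τ₀ = 1/1295.3 = 0.000772 and τ_data = 25/347.4 = 0.071963, so τ_n = 0.072735.
Rearranging for μ₀: μ₀ = (μ_n·τ_n − τ_data·x̄)/τ₀ = (489.1393·0.072735 − 0.071963·491.9) / 0.000772 = 0.178947/0.000772 ≈ 231.8.

μ₀ = 231.8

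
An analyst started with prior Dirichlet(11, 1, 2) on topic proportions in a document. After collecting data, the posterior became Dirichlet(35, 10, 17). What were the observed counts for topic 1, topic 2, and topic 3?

counts (24, 9, 15)

For a Dirichlet(α) prior with multinomial counts c, the posterior is Dirichlet(α + c) componentwise.
Counts are posterior − prior componentwise: 35−11=24, 10−1=9, 17−2=15.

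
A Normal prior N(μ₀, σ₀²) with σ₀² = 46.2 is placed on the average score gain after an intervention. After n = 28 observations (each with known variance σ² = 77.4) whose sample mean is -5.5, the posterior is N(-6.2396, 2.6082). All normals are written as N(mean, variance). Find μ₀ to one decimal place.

μ₀ = -18.6

The posterior mean is a precision-weighted average: μ_n = (τ₀μ₀ + τ_data·x̄)/(τ₀+τ_data), with τ₀=1/σ₀² and τ_data=n/σ².
Here τ₀ = 1/46.2 = 0.021645 and τ_data = 28/77.4 = 0.361757, so τ_n = 0.383402.
Rearranging for μ₀: μ₀ = (μ_n·τ_n − τ_data·x̄)/τ₀ = (-6.2396·0.383402 − 0.361757·-5.5) / 0.021645 = -0.402612/0.021645 ≈ -18.6.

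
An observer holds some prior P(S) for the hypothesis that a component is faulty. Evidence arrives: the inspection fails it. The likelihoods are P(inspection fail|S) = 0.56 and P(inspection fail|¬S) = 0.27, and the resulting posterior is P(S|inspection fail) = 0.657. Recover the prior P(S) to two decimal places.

P(S) = 0.48

Bayes' rule in odds form gives O(S|E) = O(S)·[P(E|S)/P(E|¬S)], hence O(S) = O(S|E)/LR.
Posterior odds = 0.657/(1−0.657) = 1.9155. LR = 0.56/0.27 = 2.0741.
Prior odds = 1.9155/2.0741 = 0.9235, so P(S) = 0.9235/(1+0.9235) ≈ 0.48.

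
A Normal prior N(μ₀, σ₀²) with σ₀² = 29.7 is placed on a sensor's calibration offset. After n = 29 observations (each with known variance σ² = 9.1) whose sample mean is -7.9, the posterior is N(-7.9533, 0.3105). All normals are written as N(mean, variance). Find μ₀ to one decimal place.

μ₀ = -13.0

The posterior mean is a precision-weighted average: μ_n = (τ₀μ₀ + τ_data·x̄)/(τ₀+τ_data), with τ₀=1/σ₀² and τ_data=n/σ².
Here τ₀ = 1/29.7 = 0.033670 and τ_data = 29/9.1 = 3.186813, so τ_n = 3.220483.
Rearranging for μ₀: μ₀ = (μ_n·τ_n − τ_data·x̄)/τ₀ = (-7.9533·3.220483 − 3.186813·-7.9) / 0.033670 = -0.437645/0.033670 ≈ -13.0.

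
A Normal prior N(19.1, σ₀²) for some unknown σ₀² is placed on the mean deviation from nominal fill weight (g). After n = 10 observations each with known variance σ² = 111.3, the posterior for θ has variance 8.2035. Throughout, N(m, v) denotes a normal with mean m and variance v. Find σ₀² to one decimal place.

Posterior precision equals prior precision plus data precision: 1/σ_n² = 1/σ₀² + n/σ².
So 1/σ₀² = 1/8.2035 − 10/111.3 = 0.121899 − 0.089847 = 0.032052.
Hence σ₀² = 1/0.032052 ≈ 31.2.

σ₀² = 31.2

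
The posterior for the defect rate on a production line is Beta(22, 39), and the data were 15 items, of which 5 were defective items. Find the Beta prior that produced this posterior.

Under Beta–binomial conjugacy the posterior parameters are (a+s, b+f).
So a = 22 − 5 = 17 and b = 39 − 10 = 29.

Beta(17, 29)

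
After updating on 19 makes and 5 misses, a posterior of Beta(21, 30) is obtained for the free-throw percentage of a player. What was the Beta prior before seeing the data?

Beta is conjugate to the binomial likelihood: posterior = Beta(a+s, b+f).
So a = 21 − 19 = 2 and b = 30 − 5 = 25.

Beta(2, 25)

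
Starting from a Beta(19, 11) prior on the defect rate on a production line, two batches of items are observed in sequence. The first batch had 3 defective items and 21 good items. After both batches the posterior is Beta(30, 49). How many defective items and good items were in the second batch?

Because Beta–binomial updating is additive in the counts, the combined data contributed (α_post−α_prior, β_post−β_prior) successes and failures.
Total across both batches: 30−19=11 defective items, 49−11=38 good items.
Subtract the first batch: 11−3=8 defective items and 38−21=17 good items.

8 defective items and 17 good items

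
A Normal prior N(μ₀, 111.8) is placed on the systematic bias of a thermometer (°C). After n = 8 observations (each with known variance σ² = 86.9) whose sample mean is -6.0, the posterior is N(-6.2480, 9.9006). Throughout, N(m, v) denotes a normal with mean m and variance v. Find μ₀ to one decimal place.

With known observation variance, the Normal–Normal posterior has precision τ_n = τ₀ + n/σ² and mean μ_n = (τ₀μ₀ + (n/σ²)x̄)/τ_n.
Here τ₀ = 1/111.8 = 0.008945 and τ_data = 8/86.9 = 0.092060, so τ_n = 0.101005.
Rearranging for μ₀: μ₀ = (μ_n·τ_n − τ_data·x̄)/τ₀ = (-6.2480·0.101005 − 0.092060·-6.0) / 0.008945 = -0.078719/0.008945 ≈ -8.8.

μ₀ = -8.8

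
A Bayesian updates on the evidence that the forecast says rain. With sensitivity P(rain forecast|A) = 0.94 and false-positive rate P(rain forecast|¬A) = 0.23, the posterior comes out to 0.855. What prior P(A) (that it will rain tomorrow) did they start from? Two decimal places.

P(A) = 0.59

Bayes' rule in odds form gives O(A|E) = O(A)·[P(E|A)/P(E|¬A)], hence O(A) = O(A|E)/LR.
Posterior odds = 0.855/(1−0.855) = 5.8966. LR = 0.94/0.23 = 4.0870.
Prior odds = 5.8966/4.0870 = 1.4428, so P(A) = 1.4428/(1+1.4428) ≈ 0.59.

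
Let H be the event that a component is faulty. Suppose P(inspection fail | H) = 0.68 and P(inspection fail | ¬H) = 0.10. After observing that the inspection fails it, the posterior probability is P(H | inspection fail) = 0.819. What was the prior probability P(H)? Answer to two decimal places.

In odds form, posterior odds = prior odds × likelihood ratio, so prior odds = posterior odds ÷ LR.
Posterior odds = 0.819/(1−0.819) = 4.5249. LR = 0.68/0.10 = 6.8000.
Prior odds = 4.5249/6.8000 = 0.6654, so P(H) = 0.6654/(1+0.6654) ≈ 0.40.

P(H) = 0.40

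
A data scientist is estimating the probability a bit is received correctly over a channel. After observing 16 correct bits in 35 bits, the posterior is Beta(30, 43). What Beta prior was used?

Beta(14, 24)

A Beta(α, β) prior with s successes and f failures in binomial data gives a Beta(α+s, β+f) posterior.
So α = 30 − 16 = 14 and β = 43 − 19 = 24.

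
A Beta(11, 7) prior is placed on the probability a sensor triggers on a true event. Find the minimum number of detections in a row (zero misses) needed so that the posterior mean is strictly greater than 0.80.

After k detections and 0 misses the posterior is Beta(11+k, 7), with mean (11+k)/(11+7+k).
Set (11+k)/(18+k) > 0.80 and solve: k > (0.80·18 − 11)/(1 − 0.80) = 17.000.
The smallest integer exceeding 17.000 is 18.

k = 18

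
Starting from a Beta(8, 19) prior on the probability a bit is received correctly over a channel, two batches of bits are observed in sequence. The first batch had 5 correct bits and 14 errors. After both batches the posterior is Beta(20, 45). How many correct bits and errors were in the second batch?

Sequential conjugate updates are equivalent to a single update on the pooled data, so total successes = posterior α − prior α and total failures = posterior β − prior β.
Total across both batches: 20−8=12 correct bits, 45−19=26 errors.
Subtract the first batch: 12−5=7 correct bits and 26−14=12 errors.

7 correct bits and 12 errors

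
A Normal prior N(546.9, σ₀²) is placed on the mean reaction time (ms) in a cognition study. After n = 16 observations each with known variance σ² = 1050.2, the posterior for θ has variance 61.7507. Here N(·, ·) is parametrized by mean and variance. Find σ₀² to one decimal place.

For the Normal–Normal model with known σ², precisions add: τ_n = τ₀ + n/σ².
So 1/σ₀² = 1/61.7507 − 16/1050.2 = 0.016194 − 0.015235 = 0.000959.
Hence σ₀² = 1/0.000959 ≈ 1042.8.

σ₀² = 1042.8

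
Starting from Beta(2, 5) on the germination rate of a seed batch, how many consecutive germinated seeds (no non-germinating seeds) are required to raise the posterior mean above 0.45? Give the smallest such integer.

k = 3

After k germinated seeds and 0 non-germinating seeds the posterior is Beta(2+k, 5), with mean (2+k)/(2+5+k).
Set (2+k)/(7+k) > 0.45 and solve: k > (0.45·7 − 2)/(1 − 0.45) = 2.091.
The smallest integer exceeding 2.091 is 3, and checking k=3: (5)/(10) = 0.5000 > 0.45.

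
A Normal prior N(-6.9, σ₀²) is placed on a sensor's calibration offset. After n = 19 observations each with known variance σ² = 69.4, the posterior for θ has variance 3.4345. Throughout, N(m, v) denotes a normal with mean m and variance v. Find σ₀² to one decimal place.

Posterior precision equals prior precision plus data precision: 1/σ_n² = 1/σ₀² + n/σ².
So 1/σ₀² = 1/3.4345 − 19/69.4 = 0.291163 − 0.273775 = 0.017388.
Hence σ₀² = 1/0.017388 ≈ 57.5.

σ₀² = 57.5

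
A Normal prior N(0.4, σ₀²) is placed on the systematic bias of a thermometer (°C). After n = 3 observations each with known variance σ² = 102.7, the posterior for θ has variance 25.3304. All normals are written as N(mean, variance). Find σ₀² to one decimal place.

σ₀² = 97.4

For the Normal–Normal model with known σ², precisions add: τ_n = τ₀ + n/σ².
So 1/σ₀² = 1/25.3304 − 3/102.7 = 0.039478 − 0.029211 = 0.010267.
Hence σ₀² = 1/0.010267 ≈ 97.4.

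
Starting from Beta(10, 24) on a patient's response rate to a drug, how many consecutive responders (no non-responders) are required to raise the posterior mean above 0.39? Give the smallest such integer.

k = 6

After k responders and 0 non-responders the posterior is Beta(10+k, 24), with mean (10+k)/(10+24+k).
Set (10+k)/(34+k) > 0.39 and solve: k > (0.39·34 − 10)/(1 − 0.39) = 5.344.
The smallest integer exceeding 5.344 is 6, and checking k=6: (16)/(40) = 0.4000 > 0.39.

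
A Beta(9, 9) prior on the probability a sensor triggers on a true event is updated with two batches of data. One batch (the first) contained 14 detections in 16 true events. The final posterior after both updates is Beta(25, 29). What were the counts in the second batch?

Because Beta–binomial updating is additive in the counts, the combined data contributed (α_post−α_prior, β_post−β_prior) successes and failures.
Total across both batches: 25−9=16 detections, 29−9=20 misses.
Subtract the first batch: 16−14=2 detections and 20−2=18 misses.

2 detections and 18 misses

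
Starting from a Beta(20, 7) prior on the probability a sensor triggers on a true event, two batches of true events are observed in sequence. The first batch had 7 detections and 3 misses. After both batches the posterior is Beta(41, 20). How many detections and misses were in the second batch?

Because Beta–binomial updating is additive in the counts, the combined data contributed (α_post−α_prior, β_post−β_prior) successes and failures.
Total across both batches: 41−20=21 detections, 20−7=13 misses.
Subtract the first batch: 21−7=14 detections and 13−3=10 misses.

14 detections and 10 misses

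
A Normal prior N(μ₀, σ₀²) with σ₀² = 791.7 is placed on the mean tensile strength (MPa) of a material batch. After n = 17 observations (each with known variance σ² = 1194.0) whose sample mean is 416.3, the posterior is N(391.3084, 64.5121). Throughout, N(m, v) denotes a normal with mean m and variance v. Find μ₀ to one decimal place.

μ₀ = 109.6

The posterior mean is a precision-weighted average: μ_n = (τ₀μ₀ + τ_data·x̄)/(τ₀+τ_data), with τ₀=1/σ₀² and τ_data=n/σ².
Here τ₀ = 1/791.7 = 0.001263 and τ_data = 17/1194.0 = 0.014238, so τ_n = 0.015501.
Rearranging for μ₀: μ₀ = (μ_n·τ_n − τ_data·x̄)/τ₀ = (391.3084·0.015501 − 0.014238·416.3) / 0.001263 = 0.138392/0.001263 ≈ 109.6.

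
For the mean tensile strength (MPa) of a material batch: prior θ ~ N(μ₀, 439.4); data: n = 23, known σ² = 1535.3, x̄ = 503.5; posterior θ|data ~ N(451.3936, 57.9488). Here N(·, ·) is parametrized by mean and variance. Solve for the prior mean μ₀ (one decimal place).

With known observation variance, the Normal–Normal posterior has precision τ_n = τ₀ + n/σ² and mean μ_n = (τ₀μ₀ + (n/σ²)x̄)/τ_n.
Here τ₀ = 1/439.4 = 0.002276 and τ_data = 23/1535.3 = 0.014981, so τ_n = 0.017257.
Rearranging for μ₀: μ₀ = (μ_n·τ_n − τ_data·x̄)/τ₀ = (451.3936·0.017257 − 0.014981·503.5) / 0.002276 = 0.246766/0.002276 ≈ 108.4.

μ₀ = 108.4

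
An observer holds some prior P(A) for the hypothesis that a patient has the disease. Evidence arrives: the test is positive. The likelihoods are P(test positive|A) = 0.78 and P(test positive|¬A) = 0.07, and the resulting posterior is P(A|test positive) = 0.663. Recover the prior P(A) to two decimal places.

P(A) = 0.15

Bayes' rule in odds form gives O(A|E) = O(A)·[P(E|A)/P(E|¬A)], hence O(A) = O(A|E)/LR.
Posterior odds = 0.663/(1−0.663) = 1.9674. LR = 0.78/0.07 = 11.1429.
Prior odds = 1.9674/11.1429 = 0.1766, so P(A) = 0.1766/(1+0.1766) ≈ 0.15.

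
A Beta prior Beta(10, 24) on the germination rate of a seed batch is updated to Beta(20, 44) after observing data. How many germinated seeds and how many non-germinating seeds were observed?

10 germinated seeds and 20 non-germinating seeds

Under Beta–binomial conjugacy the posterior parameters are (α+s, β+f).
Match parameters: s=20−10=10, f=44−24=20.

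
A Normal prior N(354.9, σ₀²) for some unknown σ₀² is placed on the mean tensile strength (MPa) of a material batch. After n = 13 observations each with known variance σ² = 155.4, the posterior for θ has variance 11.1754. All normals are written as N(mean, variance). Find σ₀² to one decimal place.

Posterior precision equals prior precision plus data precision: 1/σ_n² = 1/σ₀² + n/σ².
So 1/σ₀² = 1/11.1754 − 13/155.4 = 0.089482 − 0.083655 = 0.005827.
Hence σ₀² = 1/0.005827 ≈ 171.6.

σ₀² = 171.6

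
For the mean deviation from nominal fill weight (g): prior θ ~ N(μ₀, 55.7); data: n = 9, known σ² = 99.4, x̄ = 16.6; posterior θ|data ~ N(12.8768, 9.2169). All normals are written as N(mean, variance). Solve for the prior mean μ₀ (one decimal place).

With known observation variance, the Normal–Normal posterior has precision τ_n = τ₀ + n/σ² and mean μ_n = (τ₀μ₀ + (n/σ²)x̄)/τ_n.
Here τ₀ = 1/55.7 = 0.017953 and τ_data = 9/99.4 = 0.090543, so τ_n = 0.108496.
Rearranging for μ₀: μ₀ = (μ_n·τ_n − τ_data·x̄)/τ₀ = (12.8768·0.108496 − 0.090543·16.6) / 0.017953 = -0.105933/0.017953 ≈ -5.9.

μ₀ = -5.9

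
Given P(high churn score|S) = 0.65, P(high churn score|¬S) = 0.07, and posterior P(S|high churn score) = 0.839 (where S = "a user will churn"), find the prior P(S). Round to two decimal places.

Bayes' rule in odds form gives O(S|E) = O(S)·[P(E|S)/P(E|¬S)], hence O(S) = O(S|E)/LR.
Posterior odds = 0.839/(1−0.839) = 5.2112. LR = 0.65/0.07 = 9.2857.
Prior odds = 5.2112/9.2857 = 0.5612, so P(S) = 0.5612/(1+0.5612) ≈ 0.36.

P(S) = 0.36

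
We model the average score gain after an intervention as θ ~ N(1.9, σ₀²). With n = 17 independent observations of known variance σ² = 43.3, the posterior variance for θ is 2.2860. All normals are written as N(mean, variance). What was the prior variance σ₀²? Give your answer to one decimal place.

Posterior precision equals prior precision plus data precision: 1/σ_n² = 1/σ₀² + n/σ².
So 1/σ₀² = 1/2.2860 − 17/43.3 = 0.437445 − 0.392610 = 0.044835.
Hence σ₀² = 1/0.044835 ≈ 22.3.

σ₀² = 22.3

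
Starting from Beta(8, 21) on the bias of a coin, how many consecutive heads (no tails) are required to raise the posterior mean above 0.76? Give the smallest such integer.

k = 59

After k heads and 0 tails the posterior is Beta(8+k, 21), with mean (8+k)/(8+21+k).
Set (8+k)/(29+k) > 0.76 and solve: k > (0.76·29 − 8)/(1 − 0.76) = 58.500.
The smallest integer exceeding 58.500 is 59, and checking k=59: (67)/(88) = 0.7614 > 0.76.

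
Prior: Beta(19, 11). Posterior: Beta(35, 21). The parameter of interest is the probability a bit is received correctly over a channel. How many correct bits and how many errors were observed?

16 correct bits and 10 errors

A Beta(α, β) prior with s successes and f failures in binomial data gives a Beta(α+s, β+f) posterior.
Match parameters: s=35−19=16, f=21−11=10.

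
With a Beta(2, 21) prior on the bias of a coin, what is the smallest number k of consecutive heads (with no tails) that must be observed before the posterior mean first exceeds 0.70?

After k heads and 0 tails the posterior is Beta(2+k, 21), with mean (2+k)/(2+21+k).
Set (2+k)/(23+k) > 0.70 and solve: k > (0.70·23 − 2)/(1 − 0.70) = 47.000.
The smallest integer exceeding 47.000 is 48.

k = 48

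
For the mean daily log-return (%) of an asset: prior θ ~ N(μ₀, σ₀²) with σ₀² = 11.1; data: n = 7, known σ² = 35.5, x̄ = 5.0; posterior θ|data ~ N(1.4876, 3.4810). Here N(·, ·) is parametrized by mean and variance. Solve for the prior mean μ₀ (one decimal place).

The posterior mean is a precision-weighted average: μ_n = (τ₀μ₀ + τ_data·x̄)/(τ₀+τ_data), with τ₀=1/σ₀² and τ_data=n/σ².
Here τ₀ = 1/11.1 = 0.090090 and τ_data = 7/35.5 = 0.197183, so τ_n = 0.287273.
Rearranging for μ₀: μ₀ = (μ_n·τ_n − τ_data·x̄)/τ₀ = (1.4876·0.287273 − 0.197183·5.0) / 0.090090 = -0.558568/0.090090 ≈ -6.2.

μ₀ = -6.2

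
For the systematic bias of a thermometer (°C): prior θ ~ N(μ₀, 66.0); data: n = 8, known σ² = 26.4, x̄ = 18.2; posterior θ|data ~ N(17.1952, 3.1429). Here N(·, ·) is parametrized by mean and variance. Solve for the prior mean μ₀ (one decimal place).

The posterior mean is a precision-weighted average: μ_n = (τ₀μ₀ + τ_data·x̄)/(τ₀+τ_data), with τ₀=1/σ₀² and τ_data=n/σ².
Here τ₀ = 1/66.0 = 0.015152 and τ_data = 8/26.4 = 0.303030, so τ_n = 0.318182.
Rearranging for μ₀: μ₀ = (μ_n·τ_n − τ_data·x̄)/τ₀ = (17.1952·0.318182 − 0.303030·18.2) / 0.015152 = -0.043943/0.015152 ≈ -2.9.

μ₀ = -2.9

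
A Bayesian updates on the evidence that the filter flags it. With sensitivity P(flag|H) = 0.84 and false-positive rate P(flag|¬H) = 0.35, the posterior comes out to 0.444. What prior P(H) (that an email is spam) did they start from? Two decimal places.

P(H) = 0.25

Bayes' rule in odds form gives O(H|E) = O(H)·[P(E|H)/P(E|¬H)], hence O(H) = O(H|E)/LR.
Posterior odds = 0.444/(1−0.444) = 0.7986. LR = 0.84/0.35 = 2.4000.
Prior odds = 0.7986/2.4000 = 0.3327, so P(H) = 0.3327/(1+0.3327) ≈ 0.25.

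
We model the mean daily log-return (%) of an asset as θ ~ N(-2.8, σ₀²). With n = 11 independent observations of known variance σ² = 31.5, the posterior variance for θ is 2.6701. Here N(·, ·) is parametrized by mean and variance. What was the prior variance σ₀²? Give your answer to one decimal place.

σ₀² = 39.5

For the Normal–Normal model with known σ², precisions add: τ_n = τ₀ + n/σ².
So 1/σ₀² = 1/2.6701 − 11/31.5 = 0.374518 − 0.349206 = 0.025312.
Hence σ₀² = 1/0.025312 ≈ 39.5.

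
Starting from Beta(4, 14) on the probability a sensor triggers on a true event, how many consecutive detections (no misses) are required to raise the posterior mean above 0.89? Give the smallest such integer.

After k detections and 0 misses the posterior is Beta(4+k, 14), with mean (4+k)/(4+14+k).
Set (4+k)/(18+k) > 0.89 and solve: k > (0.89·18 − 4)/(1 − 0.89) = 109.273.
The smallest integer exceeding 109.273 is 110, and checking k=110: (114)/(128) = 0.8906 > 0.89.

k = 110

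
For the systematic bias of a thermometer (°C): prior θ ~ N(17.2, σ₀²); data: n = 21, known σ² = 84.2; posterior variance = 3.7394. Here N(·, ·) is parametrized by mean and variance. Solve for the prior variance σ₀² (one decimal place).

For the Normal–Normal model with known σ², precisions add: τ_n = τ₀ + n/σ².
So 1/σ₀² = 1/3.7394 − 21/84.2 = 0.267423 − 0.249406 = 0.018017.
Hence σ₀² = 1/0.018017 ≈ 55.5.

σ₀² = 55.5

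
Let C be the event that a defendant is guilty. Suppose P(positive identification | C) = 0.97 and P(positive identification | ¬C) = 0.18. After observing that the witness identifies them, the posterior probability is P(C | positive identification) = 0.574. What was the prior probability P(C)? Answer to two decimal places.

Bayes' rule in odds form gives O(C|E) = O(C)·[P(E|C)/P(E|¬C)], hence O(C) = O(C|E)/LR.
Posterior odds = 0.574/(1−0.574) = 1.3474. LR = 0.97/0.18 = 5.3889.
Prior odds = 1.3474/5.3889 = 0.2500, so P(C) = 0.2500/(1+0.2500) ≈ 0.20.

P(C) = 0.20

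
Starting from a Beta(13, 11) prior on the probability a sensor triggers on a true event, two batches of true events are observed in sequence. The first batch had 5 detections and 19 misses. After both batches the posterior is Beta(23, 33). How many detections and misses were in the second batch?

5 detections and 3 misses

Sequential conjugate updates are equivalent to a single update on the pooled data, so total successes = posterior α − prior α and total failures = posterior β − prior β.
Total across both batches: 23−13=10 detections, 33−11=22 misses.
Subtract the first batch: 10−5=5 detections and 22−19=3 misses.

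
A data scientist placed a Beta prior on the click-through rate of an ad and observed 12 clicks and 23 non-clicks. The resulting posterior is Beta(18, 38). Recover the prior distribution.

Beta is conjugate to the binomial likelihood: posterior = Beta(α+s, β+f).
Subtract the data counts: 18−12=6, 38−23=15.

Beta(6, 15)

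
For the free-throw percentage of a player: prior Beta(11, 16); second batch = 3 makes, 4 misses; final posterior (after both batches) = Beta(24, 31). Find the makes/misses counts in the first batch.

Sequential conjugate updates are equivalent to a single update on the pooled data, so total successes = posterior α − prior α and total failures = posterior β − prior β.
Total across both batches: 24−11=13 makes, 31−16=15 misses.
Subtract the second batch: 13−3=10 makes and 15−4=11 misses.

10 makes and 11 misses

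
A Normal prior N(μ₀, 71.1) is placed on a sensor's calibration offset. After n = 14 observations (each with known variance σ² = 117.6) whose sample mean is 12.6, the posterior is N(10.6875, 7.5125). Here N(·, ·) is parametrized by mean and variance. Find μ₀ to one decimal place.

μ₀ = -5.5

With known observation variance, the Normal–Normal posterior has precision τ_n = τ₀ + n/σ² and mean μ_n = (τ₀μ₀ + (n/σ²)x̄)/τ_n.
Here τ₀ = 1/71.1 = 0.014065 and τ_data = 14/117.6 = 0.119048, so τ_n = 0.133113.
Rearranging for μ₀: μ₀ = (μ_n·τ_n − τ_data·x̄)/τ₀ = (10.6875·0.133113 − 0.119048·12.6) / 0.014065 = -0.077360/0.014065 ≈ -5.5.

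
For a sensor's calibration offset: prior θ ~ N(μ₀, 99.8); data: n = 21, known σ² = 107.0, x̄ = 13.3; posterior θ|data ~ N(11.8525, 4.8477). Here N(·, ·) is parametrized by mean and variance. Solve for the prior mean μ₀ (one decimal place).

μ₀ = -16.5

The posterior mean is a precision-weighted average: μ_n = (τ₀μ₀ + τ_data·x̄)/(τ₀+τ_data), with τ₀=1/σ₀² and τ_data=n/σ².
Here τ₀ = 1/99.8 = 0.010020 and τ_data = 21/107.0 = 0.196262, so τ_n = 0.206282.
Rearranging for μ₀: μ₀ = (μ_n·τ_n − τ_data·x̄)/τ₀ = (11.8525·0.206282 − 0.196262·13.3) / 0.010020 = -0.165327/0.010020 ≈ -16.5.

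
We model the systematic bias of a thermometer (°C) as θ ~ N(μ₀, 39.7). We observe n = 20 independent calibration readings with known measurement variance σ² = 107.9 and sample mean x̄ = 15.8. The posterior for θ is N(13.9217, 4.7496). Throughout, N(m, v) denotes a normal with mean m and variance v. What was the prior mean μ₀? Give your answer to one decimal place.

μ₀ = 0.1

The posterior mean is a precision-weighted average: μ_n = (τ₀μ₀ + τ_data·x̄)/(τ₀+τ_data), with τ₀=1/σ₀² and τ_data=n/σ².
Here τ₀ = 1/39.7 = 0.025189 and τ_data = 20/107.9 = 0.185357, so τ_n = 0.210546.
Rearranging for μ₀: μ₀ = (μ_n·τ_n − τ_data·x̄)/τ₀ = (13.9217·0.210546 − 0.185357·15.8) / 0.025189 = 0.002518/0.025189 ≈ 0.1.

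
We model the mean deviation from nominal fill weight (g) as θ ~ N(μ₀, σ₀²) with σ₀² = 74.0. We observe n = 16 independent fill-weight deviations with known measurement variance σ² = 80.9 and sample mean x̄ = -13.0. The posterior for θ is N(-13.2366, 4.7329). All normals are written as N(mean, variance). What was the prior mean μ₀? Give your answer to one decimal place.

μ₀ = -16.7

With known observation variance, the Normal–Normal posterior has precision τ_n = τ₀ + n/σ² and mean μ_n = (τ₀μ₀ + (n/σ²)x̄)/τ_n.
Here τ₀ = 1/74.0 = 0.013514 and τ_data = 16/80.9 = 0.197775, so τ_n = 0.211289.
Rearranging for μ₀: μ₀ = (μ_n·τ_n − τ_data·x̄)/τ₀ = (-13.2366·0.211289 − 0.197775·-13.0) / 0.013514 = -0.225673/0.013514 ≈ -16.7.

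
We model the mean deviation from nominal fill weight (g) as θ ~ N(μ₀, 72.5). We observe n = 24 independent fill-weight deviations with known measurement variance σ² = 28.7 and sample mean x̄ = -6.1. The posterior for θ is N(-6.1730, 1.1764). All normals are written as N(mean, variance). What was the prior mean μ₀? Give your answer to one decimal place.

The posterior mean is a precision-weighted average: μ_n = (τ₀μ₀ + τ_data·x̄)/(τ₀+τ_data), with τ₀=1/σ₀² and τ_data=n/σ².
Here τ₀ = 1/72.5 = 0.013793 and τ_data = 24/28.7 = 0.836237, so τ_n = 0.850030.
Rearranging for μ₀: μ₀ = (μ_n·τ_n − τ_data·x̄)/τ₀ = (-6.1730·0.850030 − 0.836237·-6.1) / 0.013793 = -0.146189/0.013793 ≈ -10.6.

μ₀ = -10.6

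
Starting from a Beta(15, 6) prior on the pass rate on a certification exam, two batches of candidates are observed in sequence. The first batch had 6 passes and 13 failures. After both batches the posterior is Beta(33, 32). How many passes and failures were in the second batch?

Because Beta–binomial updating is additive in the counts, the combined data contributed (α_post−α_prior, β_post−β_prior) successes and failures.
Total across both batches: 33−15=18 passes, 32−6=26 failures.
Subtract the first batch: 18−6=12 passes and 26−13=13 failures.

12 passes and 13 failures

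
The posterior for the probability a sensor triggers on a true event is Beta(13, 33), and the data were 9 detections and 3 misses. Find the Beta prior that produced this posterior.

Beta(4, 30)

Under Beta–binomial conjugacy the posterior parameters are (α+s, β+f).
Subtract the data counts: 13−9=4, 33−3=30.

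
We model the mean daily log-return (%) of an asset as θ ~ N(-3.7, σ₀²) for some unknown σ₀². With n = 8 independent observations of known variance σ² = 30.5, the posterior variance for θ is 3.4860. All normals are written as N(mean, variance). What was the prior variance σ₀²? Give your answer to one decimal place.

Posterior precision equals prior precision plus data precision: 1/σ_n² = 1/σ₀² + n/σ².
So 1/σ₀² = 1/3.4860 − 8/30.5 = 0.286862 − 0.262295 = 0.024567.
Hence σ₀² = 1/0.024567 ≈ 40.7.

σ₀² = 40.7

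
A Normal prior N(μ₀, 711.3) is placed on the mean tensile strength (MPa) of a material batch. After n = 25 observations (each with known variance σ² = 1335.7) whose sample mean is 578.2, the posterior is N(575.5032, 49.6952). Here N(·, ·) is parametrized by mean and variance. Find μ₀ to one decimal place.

The posterior mean is a precision-weighted average: μ_n = (τ₀μ₀ + τ_data·x̄)/(τ₀+τ_data), with τ₀=1/σ₀² and τ_data=n/σ².
Here τ₀ = 1/711.3 = 0.001406 and τ_data = 25/1335.7 = 0.018717, so τ_n = 0.020123.
Rearranging for μ₀: μ₀ = (μ_n·τ_n − τ_data·x̄)/τ₀ = (575.5032·0.020123 − 0.018717·578.2) / 0.001406 = 0.758681/0.001406 ≈ 539.6.

μ₀ = 539.6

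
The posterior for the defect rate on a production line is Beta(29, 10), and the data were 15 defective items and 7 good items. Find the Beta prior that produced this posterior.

A Beta(a, b) prior with s successes and f failures in binomial data gives a Beta(a+s, b+f) posterior.
Subtract the data counts: 29−15=14, 10−7=3.

Beta(14, 3)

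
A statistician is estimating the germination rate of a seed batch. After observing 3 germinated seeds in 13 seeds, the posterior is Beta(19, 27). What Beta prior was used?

A Beta(a, b) prior with s successes and f failures in binomial data gives a Beta(a+s, b+f) posterior.
Subtract the data counts: 19−3=16, 27−10=17.

Beta(16, 17)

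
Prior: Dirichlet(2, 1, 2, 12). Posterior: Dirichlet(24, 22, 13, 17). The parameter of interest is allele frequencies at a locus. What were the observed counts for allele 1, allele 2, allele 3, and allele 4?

For a Dirichlet(α) prior with multinomial counts c, the posterior is Dirichlet(α + c) componentwise.
Counts are posterior − prior componentwise: 24−2=22, 22−1=21, 13−2=11, 17−12=5.

counts (22, 21, 11, 5)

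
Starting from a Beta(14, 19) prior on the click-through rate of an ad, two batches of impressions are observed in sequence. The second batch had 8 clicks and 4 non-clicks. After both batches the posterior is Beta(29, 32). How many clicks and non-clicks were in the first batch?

7 clicks and 9 non-clicks

Because Beta–binomial updating is additive in the counts, the combined data contributed (α_post−α_prior, β_post−β_prior) successes and failures.
Total across both batches: 29−14=15 clicks, 32−19=13 non-clicks.
Subtract the second batch: 15−8=7 clicks and 13−4=9 non-clicks.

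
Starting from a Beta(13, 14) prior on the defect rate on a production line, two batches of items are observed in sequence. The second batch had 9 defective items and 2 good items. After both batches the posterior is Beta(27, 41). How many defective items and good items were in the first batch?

Sequential conjugate updates are equivalent to a single update on the pooled data, so total successes = posterior α − prior α and total failures = posterior β − prior β.
Total across both batches: 27−13=14 defective items, 41−14=27 good items.
Subtract the second batch: 14−9=5 defective items and 27−2=25 good items.

5 defective items and 25 good items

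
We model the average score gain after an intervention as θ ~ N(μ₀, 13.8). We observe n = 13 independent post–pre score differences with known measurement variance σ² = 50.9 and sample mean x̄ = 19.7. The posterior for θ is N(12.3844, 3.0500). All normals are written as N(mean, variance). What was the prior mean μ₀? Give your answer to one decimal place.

μ₀ = -13.4

With known observation variance, the Normal–Normal posterior has precision τ_n = τ₀ + n/σ² and mean μ_n = (τ₀μ₀ + (n/σ²)x̄)/τ_n.
Here τ₀ = 1/13.8 = 0.072464 and τ_data = 13/50.9 = 0.255403, so τ_n = 0.327867.
Rearranging for μ₀: μ₀ = (μ_n·τ_n − τ_data·x̄)/τ₀ = (12.3844·0.327867 − 0.255403·19.7) / 0.072464 = -0.971003/0.072464 ≈ -13.4.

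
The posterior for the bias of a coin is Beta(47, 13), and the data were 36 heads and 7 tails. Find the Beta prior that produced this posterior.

Under Beta–binomial conjugacy the posterior parameters are (a+s, b+f).
So a = 47 − 36 = 11 and b = 13 − 7 = 6.

Beta(11, 6)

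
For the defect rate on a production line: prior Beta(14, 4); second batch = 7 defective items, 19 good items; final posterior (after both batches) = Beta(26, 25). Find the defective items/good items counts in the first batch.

5 defective items and 2 good items

Because Beta–binomial updating is additive in the counts, the combined data contributed (α_post−α_prior, β_post−β_prior) successes and failures.
Total across both batches: 26−14=12 defective items, 25−4=21 good items.
Subtract the second batch: 12−7=5 defective items and 21−19=2 good items.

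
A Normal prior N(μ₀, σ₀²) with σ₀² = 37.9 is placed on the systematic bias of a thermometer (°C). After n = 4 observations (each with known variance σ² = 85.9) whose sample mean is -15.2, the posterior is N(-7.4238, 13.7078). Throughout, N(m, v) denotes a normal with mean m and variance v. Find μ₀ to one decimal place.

The posterior mean is a precision-weighted average: μ_n = (τ₀μ₀ + τ_data·x̄)/(τ₀+τ_data), with τ₀=1/σ₀² and τ_data=n/σ².
Here τ₀ = 1/37.9 = 0.026385 and τ_data = 4/85.9 = 0.046566, so τ_n = 0.072951.
Rearranging for μ₀: μ₀ = (μ_n·τ_n − τ_data·x̄)/τ₀ = (-7.4238·0.072951 − 0.046566·-15.2) / 0.026385 = 0.166230/0.026385 ≈ 6.3.

μ₀ = 6.3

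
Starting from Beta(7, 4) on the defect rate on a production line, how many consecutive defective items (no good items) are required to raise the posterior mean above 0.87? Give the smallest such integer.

After k defective items and 0 good items the posterior is Beta(7+k, 4), with mean (7+k)/(7+4+k).
Set (7+k)/(11+k) > 0.87 and solve: k > (0.87·11 − 7)/(1 − 0.87) = 19.769.
The smallest integer exceeding 19.769 is 20.

k = 20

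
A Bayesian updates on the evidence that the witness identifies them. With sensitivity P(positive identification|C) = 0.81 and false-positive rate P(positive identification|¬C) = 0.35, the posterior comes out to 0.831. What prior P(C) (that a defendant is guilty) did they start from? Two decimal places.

Bayes' rule in odds form gives O(C|E) = O(C)·[P(E|C)/P(E|¬C)], hence O(C) = O(C|E)/LR.
Posterior odds = 0.831/(1−0.831) = 4.9172. LR = 0.81/0.35 = 2.3143.
Prior odds = 4.9172/2.3143 = 2.1247, so P(C) = 2.1247/(1+2.1247) ≈ 0.68.

P(C) = 0.68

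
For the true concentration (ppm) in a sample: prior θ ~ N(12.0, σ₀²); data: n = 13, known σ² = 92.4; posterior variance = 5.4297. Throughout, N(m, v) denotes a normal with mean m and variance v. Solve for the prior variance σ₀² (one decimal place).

σ₀² = 23.0

For the Normal–Normal model with known σ², precisions add: τ_n = τ₀ + n/σ².
So 1/σ₀² = 1/5.4297 − 13/92.4 = 0.184172 − 0.140693 = 0.043479.
Hence σ₀² = 1/0.043479 ≈ 23.0.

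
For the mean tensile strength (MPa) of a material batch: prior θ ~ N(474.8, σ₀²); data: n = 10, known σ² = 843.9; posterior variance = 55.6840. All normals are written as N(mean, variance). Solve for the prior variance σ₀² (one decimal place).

For the Normal–Normal model with known σ², precisions add: τ_n = τ₀ + n/σ².
So 1/σ₀² = 1/55.6840 − 10/843.9 = 0.017958 − 0.011850 = 0.006108.
Hence σ₀² = 1/0.006108 ≈ 163.7.

σ₀² = 163.7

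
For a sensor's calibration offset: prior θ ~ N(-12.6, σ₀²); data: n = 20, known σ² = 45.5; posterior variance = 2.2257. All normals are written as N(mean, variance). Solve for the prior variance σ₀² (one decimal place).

σ₀² = 102.7

For the Normal–Normal model with known σ², precisions add: τ_n = τ₀ + n/σ².
So 1/σ₀² = 1/2.2257 − 20/45.5 = 0.449297 − 0.439560 = 0.009737.
Hence σ₀² = 1/0.009737 ≈ 102.7.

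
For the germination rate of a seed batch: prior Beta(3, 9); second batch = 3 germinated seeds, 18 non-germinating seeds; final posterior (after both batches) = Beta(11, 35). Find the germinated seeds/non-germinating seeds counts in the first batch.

5 germinated seeds and 8 non-germinating seeds

Sequential conjugate updates are equivalent to a single update on the pooled data, so total successes = posterior α − prior α and total failures = posterior β − prior β.
Total across both batches: 11−3=8 germinated seeds, 35−9=26 non-germinating seeds.
Subtract the second batch: 8−3=5 germinated seeds and 26−18=8 non-germinating seeds.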